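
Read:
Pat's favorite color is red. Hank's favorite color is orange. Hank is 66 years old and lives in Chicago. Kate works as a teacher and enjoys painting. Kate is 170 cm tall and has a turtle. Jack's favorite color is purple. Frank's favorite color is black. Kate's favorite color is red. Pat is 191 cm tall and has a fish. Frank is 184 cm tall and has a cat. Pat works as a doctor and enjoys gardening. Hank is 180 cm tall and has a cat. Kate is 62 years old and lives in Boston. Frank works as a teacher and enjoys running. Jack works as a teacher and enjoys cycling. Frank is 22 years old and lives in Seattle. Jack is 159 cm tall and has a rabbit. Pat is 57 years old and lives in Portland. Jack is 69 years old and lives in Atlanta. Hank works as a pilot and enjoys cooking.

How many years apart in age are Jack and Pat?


69 vs 57, diff = 12

12


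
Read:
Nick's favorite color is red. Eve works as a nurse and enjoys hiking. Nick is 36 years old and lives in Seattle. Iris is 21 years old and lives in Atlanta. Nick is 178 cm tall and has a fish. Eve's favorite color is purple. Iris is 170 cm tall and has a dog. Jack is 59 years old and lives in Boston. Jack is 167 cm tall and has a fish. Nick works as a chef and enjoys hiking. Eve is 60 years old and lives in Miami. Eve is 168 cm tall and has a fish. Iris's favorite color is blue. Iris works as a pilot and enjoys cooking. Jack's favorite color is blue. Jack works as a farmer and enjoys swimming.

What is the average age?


Sum=176, n=4, avg=44

44


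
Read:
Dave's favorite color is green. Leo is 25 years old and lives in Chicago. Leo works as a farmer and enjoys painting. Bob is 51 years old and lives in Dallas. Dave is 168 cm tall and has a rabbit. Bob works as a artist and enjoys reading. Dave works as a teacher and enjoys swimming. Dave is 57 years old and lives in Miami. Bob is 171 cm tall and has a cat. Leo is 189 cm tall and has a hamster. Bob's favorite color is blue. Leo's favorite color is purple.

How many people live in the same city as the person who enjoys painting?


Person with hobby painting is Leo, city Chicago. Count = 1

1


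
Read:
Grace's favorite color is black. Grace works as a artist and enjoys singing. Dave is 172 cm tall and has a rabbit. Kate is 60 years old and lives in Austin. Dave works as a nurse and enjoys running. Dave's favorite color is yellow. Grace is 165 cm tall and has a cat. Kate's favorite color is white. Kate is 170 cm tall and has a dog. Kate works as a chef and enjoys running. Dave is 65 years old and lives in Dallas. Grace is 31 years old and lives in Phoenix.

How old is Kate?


Kate is 60 years old

60


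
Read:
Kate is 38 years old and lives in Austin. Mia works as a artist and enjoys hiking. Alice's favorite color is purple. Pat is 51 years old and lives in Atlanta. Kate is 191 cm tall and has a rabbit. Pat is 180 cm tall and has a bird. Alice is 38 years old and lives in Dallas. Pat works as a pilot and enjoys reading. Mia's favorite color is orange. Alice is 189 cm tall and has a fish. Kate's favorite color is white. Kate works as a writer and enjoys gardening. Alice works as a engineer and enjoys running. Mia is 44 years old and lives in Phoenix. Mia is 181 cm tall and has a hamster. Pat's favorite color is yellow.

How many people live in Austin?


Count in Austin: 1

1


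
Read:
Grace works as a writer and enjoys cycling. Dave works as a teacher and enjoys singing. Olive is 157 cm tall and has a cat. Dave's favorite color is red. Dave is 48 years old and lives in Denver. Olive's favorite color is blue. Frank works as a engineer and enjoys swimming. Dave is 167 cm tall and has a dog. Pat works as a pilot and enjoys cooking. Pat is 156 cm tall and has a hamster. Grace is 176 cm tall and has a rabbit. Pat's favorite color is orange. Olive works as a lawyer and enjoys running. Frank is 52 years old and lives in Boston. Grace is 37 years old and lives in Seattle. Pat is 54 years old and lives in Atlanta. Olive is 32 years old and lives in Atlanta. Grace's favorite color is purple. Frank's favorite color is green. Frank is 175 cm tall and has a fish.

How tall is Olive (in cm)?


Olive is 157 cm tall

157


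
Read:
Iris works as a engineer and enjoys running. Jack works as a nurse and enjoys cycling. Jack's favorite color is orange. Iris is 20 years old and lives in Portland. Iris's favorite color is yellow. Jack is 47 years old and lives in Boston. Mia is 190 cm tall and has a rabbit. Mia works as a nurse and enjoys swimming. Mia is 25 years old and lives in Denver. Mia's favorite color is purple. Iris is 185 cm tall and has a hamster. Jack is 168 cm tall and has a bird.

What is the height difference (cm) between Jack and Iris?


|168 - 185| = 17

17


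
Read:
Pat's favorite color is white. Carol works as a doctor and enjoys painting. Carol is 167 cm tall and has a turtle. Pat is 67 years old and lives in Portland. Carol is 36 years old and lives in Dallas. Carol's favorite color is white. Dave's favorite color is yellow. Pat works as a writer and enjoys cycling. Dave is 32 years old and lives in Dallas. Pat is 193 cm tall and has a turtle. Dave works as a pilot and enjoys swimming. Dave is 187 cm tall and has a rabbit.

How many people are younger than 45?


Filter: 2

2


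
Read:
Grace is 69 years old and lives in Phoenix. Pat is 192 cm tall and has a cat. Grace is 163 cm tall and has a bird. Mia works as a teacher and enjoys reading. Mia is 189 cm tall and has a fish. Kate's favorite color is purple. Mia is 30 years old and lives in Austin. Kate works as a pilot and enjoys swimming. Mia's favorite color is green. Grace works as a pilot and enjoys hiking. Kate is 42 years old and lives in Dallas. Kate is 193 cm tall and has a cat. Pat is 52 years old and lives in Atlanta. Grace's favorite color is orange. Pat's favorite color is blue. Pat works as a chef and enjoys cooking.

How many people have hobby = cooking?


Count: 1

1


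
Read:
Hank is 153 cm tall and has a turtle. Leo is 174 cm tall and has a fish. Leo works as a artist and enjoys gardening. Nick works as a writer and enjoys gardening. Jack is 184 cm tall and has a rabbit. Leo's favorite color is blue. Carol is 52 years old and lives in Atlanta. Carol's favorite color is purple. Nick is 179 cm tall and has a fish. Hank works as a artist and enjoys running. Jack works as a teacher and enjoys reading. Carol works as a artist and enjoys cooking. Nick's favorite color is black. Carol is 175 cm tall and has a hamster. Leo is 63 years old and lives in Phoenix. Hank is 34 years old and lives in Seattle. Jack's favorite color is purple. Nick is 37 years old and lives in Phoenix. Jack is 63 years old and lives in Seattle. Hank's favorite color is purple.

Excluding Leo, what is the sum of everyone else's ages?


Sum (excluding Leo): 186

186


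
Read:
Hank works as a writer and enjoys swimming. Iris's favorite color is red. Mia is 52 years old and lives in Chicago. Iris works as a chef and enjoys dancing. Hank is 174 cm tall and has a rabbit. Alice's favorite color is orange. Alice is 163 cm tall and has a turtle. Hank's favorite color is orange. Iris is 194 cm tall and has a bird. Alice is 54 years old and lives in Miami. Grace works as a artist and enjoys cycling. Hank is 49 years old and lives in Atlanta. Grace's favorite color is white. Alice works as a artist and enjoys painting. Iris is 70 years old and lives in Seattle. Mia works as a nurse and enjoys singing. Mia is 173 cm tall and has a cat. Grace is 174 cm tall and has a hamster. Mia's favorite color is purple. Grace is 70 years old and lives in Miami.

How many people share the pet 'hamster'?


Count: 1

1


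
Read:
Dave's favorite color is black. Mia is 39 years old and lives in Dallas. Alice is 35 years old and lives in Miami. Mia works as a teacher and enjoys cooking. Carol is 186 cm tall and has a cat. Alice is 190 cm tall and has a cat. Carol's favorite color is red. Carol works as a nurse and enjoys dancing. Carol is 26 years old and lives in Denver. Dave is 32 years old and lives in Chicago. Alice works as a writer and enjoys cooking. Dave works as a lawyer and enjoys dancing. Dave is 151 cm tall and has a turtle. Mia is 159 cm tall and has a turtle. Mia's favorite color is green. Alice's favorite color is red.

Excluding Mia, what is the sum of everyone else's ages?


Sum (excluding Mia): 93

93


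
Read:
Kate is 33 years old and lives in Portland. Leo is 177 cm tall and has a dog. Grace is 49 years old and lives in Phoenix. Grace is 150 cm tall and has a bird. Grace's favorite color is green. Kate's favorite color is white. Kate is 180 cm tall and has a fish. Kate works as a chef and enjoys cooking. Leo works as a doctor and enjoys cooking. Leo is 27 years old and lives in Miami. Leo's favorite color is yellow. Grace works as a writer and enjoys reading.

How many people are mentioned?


People: Kate, Leo, Grace. Count = 3

3


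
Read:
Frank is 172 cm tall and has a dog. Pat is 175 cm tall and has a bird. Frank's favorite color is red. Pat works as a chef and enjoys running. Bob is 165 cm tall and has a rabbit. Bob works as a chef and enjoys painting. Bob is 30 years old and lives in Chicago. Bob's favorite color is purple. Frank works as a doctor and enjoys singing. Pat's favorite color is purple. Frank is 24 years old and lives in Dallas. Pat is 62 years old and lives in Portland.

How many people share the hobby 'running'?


Count: 1

1


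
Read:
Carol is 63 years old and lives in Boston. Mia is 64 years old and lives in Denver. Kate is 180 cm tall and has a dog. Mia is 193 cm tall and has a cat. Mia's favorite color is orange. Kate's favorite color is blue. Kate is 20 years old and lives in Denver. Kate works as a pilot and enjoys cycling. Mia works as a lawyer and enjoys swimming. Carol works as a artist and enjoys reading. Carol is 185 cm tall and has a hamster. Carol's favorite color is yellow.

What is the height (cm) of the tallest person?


Tallest: Mia at 193 cm

193


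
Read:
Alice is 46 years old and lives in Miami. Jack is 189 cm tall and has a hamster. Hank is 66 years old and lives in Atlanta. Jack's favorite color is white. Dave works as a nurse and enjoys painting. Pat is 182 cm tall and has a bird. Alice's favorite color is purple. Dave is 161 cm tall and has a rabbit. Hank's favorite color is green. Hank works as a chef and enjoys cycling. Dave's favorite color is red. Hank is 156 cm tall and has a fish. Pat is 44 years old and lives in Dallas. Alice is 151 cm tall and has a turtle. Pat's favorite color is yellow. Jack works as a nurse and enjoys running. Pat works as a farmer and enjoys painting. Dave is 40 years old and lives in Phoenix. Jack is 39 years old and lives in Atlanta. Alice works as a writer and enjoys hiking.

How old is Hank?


Hank is 66 years old

66


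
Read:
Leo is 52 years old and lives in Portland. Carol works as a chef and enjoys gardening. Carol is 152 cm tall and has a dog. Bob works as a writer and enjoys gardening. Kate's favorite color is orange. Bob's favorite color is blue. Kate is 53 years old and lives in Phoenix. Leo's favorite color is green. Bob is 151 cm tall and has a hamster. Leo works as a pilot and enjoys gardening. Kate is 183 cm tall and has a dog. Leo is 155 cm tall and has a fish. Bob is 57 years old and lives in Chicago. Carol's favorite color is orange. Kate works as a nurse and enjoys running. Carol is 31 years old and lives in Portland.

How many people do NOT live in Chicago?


Not in Chicago: 3

3


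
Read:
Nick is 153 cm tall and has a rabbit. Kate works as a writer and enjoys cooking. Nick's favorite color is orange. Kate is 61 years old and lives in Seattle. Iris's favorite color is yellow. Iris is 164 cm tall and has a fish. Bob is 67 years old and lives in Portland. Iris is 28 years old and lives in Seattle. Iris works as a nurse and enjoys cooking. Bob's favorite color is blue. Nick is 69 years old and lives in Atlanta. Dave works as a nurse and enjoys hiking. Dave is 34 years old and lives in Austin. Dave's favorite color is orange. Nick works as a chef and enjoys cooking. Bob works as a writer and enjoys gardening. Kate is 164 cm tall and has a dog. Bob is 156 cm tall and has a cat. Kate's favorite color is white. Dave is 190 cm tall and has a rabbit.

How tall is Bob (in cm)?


Bob is 156 cm tall

156


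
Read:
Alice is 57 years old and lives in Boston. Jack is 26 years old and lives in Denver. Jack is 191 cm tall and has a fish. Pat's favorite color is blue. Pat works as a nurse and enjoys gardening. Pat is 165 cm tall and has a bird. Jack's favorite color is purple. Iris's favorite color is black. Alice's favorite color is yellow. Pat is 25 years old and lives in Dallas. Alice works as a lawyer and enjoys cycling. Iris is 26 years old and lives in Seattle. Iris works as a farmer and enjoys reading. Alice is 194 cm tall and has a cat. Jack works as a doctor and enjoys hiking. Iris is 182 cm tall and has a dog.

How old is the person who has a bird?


Person with bird is Pat, age 25

25


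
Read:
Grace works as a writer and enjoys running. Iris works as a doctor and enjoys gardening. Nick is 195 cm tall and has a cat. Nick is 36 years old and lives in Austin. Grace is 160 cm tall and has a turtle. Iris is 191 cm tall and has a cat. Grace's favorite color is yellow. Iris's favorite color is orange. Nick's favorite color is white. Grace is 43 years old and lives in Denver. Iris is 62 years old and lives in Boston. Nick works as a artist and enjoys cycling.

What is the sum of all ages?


43+62+36 = 141

141


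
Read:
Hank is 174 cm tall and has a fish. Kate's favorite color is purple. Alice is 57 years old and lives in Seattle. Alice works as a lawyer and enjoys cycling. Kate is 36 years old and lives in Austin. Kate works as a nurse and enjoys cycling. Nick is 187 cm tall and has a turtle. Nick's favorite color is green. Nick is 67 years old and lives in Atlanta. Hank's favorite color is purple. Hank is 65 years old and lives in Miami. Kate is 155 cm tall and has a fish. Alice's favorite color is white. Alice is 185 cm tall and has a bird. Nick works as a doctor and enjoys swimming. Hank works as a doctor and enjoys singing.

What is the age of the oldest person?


Oldest: Nick at 67

67


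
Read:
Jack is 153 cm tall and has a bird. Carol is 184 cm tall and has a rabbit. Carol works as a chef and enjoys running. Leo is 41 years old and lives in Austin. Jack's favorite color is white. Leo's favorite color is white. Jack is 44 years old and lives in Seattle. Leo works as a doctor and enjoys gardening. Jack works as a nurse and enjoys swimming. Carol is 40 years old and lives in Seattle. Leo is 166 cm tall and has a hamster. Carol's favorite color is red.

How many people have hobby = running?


Count: 1

1


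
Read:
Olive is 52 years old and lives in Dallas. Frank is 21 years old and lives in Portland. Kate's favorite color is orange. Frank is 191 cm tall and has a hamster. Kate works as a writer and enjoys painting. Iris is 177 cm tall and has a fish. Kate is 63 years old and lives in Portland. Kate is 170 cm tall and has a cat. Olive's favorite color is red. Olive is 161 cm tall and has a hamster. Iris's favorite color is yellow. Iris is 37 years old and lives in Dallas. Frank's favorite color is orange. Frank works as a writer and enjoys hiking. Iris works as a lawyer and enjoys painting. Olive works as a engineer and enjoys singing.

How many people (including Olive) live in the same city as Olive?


Olive lives in Dallas. Count = 2

2


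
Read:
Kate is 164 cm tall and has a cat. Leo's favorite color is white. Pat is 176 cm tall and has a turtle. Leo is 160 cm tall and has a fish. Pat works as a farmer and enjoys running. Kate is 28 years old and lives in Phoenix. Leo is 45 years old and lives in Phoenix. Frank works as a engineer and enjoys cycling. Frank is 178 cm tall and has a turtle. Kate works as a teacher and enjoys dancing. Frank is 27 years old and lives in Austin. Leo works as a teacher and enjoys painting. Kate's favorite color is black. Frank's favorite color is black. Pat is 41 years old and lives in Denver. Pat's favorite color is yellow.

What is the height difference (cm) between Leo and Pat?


|160 - 176| = 16

16


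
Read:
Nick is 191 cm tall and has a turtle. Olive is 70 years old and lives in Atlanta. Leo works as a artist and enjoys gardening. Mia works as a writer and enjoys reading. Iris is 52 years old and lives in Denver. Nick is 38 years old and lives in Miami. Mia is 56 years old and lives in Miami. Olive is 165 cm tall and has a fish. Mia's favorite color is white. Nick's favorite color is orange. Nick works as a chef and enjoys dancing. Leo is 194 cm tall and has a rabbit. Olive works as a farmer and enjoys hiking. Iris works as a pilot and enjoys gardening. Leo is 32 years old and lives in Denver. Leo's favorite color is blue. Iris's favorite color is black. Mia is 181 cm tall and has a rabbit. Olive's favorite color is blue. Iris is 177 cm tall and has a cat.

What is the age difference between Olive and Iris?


|70 - 52| = 18

18


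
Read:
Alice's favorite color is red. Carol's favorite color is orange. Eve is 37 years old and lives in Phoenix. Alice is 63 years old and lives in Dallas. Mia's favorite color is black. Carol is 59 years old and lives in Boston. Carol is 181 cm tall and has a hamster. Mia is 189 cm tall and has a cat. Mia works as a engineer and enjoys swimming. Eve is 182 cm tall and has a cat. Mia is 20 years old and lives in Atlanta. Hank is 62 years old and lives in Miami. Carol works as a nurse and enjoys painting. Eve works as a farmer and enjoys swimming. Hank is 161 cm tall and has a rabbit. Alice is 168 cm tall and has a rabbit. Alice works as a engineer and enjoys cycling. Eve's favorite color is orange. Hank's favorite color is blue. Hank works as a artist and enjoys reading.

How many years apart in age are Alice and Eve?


63 vs 37, diff = 26

26


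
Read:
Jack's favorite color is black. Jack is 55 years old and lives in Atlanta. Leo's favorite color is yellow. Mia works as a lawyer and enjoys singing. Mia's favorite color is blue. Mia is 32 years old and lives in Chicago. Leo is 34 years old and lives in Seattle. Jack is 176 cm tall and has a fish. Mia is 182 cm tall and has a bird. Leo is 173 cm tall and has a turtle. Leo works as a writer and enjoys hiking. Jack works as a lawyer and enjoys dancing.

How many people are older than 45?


Filter: 1

1


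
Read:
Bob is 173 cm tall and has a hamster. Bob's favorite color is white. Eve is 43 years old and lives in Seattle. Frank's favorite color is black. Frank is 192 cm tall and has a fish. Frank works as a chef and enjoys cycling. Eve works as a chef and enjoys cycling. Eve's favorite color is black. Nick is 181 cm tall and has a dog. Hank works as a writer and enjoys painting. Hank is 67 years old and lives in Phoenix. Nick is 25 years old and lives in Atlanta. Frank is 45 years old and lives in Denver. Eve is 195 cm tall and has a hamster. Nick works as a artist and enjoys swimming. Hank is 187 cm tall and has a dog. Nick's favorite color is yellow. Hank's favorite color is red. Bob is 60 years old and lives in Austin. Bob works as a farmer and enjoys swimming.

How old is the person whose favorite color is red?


Person with favorite color=red is Hank, age 67

67


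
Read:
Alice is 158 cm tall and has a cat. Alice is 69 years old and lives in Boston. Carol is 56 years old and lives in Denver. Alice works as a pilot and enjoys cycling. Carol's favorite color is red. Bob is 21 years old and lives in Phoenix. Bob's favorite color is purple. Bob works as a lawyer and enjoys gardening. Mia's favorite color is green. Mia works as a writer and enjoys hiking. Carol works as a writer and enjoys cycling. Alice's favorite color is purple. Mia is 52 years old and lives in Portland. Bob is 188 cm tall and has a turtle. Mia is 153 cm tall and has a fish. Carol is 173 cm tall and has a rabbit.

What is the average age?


Sum=198, n=4, avg=49.5

49.5


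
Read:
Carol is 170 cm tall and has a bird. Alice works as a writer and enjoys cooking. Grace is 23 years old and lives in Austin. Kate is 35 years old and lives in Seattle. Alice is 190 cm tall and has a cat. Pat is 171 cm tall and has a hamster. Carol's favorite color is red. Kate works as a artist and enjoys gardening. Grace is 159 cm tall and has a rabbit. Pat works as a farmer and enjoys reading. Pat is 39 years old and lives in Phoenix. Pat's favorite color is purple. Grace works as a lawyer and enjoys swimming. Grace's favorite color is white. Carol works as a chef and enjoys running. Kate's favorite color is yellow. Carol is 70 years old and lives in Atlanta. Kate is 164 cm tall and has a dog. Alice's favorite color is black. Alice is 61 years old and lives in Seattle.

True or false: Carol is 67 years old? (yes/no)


Carol is actually 70. no

no


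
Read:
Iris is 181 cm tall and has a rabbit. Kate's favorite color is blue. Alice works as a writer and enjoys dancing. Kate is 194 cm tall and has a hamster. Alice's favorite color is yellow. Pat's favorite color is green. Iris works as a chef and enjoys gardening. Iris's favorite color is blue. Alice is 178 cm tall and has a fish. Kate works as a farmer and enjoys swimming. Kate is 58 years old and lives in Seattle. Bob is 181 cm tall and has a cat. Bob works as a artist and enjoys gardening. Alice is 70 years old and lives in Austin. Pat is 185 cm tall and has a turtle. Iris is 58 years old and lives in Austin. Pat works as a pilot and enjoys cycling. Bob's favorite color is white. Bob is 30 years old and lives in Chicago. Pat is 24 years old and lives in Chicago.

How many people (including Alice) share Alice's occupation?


Alice is a writer. Count = 1

1


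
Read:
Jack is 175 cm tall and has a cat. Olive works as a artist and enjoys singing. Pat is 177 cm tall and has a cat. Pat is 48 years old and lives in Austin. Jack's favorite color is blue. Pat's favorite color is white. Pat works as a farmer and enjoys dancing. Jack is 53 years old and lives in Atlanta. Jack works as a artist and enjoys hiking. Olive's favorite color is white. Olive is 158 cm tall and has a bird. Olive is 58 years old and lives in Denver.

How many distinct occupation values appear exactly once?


Unique occupation values: 1

1


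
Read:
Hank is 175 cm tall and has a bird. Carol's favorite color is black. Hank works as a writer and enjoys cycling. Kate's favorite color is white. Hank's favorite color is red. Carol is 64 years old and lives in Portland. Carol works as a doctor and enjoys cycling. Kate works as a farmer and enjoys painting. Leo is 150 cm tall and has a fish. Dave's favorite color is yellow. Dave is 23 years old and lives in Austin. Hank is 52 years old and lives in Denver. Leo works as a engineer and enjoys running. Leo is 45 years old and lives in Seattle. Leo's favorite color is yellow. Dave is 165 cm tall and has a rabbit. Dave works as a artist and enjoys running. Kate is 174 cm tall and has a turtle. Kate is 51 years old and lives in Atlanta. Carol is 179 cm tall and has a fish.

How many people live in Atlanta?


Count in Atlanta: 1

1


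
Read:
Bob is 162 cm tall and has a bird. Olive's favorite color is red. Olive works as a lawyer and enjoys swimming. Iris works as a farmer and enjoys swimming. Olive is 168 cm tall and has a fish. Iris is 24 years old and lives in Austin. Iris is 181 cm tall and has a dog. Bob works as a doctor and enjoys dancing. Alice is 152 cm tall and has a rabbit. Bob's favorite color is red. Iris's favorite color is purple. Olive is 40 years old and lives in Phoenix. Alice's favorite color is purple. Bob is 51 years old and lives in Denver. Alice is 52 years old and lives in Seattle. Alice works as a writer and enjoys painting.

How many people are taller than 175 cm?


Taller than 175: 1

1


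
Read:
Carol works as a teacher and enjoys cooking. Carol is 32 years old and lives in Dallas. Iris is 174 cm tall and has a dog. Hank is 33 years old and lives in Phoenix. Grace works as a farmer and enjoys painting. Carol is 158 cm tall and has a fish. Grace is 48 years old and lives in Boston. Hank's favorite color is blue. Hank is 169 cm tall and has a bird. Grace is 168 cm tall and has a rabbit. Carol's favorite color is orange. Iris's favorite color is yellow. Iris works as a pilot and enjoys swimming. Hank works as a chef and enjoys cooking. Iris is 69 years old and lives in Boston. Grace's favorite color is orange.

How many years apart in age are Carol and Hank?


32 vs 33, diff = 1

1


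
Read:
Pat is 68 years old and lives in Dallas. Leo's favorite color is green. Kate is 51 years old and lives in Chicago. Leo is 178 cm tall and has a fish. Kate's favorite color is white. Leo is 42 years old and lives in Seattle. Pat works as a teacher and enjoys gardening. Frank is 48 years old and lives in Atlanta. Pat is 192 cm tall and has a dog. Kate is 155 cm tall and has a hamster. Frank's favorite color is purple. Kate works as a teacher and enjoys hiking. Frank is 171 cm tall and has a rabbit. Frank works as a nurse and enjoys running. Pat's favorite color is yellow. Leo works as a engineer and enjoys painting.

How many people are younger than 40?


Filter: 0

0


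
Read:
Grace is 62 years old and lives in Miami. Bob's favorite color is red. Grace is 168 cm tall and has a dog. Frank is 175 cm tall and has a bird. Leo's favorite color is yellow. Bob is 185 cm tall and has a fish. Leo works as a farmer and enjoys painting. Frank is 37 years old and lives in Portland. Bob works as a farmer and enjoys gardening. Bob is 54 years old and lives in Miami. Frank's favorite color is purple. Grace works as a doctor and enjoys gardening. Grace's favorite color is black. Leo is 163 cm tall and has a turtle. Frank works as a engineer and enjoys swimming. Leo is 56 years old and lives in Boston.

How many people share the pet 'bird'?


Count: 1

1


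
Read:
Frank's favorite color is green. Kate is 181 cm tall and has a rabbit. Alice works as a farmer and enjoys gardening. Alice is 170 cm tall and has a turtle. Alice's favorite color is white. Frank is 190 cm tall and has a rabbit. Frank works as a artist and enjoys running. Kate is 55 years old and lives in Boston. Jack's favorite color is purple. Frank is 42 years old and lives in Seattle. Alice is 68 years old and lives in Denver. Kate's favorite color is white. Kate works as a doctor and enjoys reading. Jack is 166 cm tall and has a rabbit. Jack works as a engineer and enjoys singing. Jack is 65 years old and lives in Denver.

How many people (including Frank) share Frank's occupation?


Frank is a artist. Count = 1

1


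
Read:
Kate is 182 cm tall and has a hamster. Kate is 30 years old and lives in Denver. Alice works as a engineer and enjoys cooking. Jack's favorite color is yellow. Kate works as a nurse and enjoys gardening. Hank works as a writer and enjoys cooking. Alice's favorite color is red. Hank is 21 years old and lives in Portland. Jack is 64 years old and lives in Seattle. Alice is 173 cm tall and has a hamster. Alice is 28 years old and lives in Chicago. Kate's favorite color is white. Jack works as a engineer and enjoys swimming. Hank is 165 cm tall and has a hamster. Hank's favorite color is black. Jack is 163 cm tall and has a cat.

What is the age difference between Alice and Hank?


|28 - 21| = 7

7


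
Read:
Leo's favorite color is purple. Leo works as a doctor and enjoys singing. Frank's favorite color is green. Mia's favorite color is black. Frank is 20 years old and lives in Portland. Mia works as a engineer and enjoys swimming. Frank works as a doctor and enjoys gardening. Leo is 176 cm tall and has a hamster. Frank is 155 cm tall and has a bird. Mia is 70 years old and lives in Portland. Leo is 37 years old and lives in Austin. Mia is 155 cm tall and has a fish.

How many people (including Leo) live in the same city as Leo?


Leo lives in Austin. Count = 1

1


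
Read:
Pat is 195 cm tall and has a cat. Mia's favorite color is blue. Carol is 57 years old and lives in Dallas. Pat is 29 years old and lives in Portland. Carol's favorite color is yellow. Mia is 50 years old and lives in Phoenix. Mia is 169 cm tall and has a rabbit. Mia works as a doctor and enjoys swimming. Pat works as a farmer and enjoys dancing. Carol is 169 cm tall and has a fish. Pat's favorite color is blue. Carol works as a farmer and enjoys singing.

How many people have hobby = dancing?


Count: 1

1


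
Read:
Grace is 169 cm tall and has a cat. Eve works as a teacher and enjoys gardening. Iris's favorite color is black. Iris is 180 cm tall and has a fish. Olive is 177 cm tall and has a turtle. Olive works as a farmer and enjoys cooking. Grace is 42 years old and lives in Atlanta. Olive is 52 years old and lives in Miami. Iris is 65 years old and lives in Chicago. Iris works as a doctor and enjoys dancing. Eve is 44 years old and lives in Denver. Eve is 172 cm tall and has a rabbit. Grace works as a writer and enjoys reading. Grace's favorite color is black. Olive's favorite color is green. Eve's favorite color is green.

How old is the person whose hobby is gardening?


Person with hobby=gardening is Eve, age 44

44


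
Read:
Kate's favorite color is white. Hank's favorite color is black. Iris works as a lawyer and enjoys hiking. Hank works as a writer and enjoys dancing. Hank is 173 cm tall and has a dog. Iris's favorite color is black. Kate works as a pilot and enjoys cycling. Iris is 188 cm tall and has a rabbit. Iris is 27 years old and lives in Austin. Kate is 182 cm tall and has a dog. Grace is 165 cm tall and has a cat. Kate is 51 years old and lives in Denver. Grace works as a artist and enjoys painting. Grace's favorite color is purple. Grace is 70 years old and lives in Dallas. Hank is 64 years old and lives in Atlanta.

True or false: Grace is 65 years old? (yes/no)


Grace is actually 70. no

no


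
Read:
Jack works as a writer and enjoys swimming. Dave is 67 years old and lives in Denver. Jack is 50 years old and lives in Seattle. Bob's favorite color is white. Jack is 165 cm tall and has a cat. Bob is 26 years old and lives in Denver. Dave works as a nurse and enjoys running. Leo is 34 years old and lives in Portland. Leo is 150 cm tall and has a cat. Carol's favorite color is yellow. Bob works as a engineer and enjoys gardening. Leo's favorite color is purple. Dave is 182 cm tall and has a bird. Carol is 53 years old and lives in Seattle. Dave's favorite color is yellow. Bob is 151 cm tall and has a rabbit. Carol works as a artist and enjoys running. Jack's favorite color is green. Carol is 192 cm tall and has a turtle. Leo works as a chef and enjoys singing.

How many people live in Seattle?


Count in Seattle: 2

2


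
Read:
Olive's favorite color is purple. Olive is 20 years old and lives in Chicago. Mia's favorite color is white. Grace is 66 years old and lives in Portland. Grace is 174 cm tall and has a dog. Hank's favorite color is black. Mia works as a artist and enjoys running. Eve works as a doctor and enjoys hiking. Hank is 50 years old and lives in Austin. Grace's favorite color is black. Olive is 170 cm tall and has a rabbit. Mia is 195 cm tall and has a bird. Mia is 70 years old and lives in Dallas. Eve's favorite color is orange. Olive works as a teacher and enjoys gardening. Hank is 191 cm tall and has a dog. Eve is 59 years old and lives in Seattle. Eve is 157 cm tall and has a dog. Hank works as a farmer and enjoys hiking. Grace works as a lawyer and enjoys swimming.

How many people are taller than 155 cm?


Taller than 155: 5

5


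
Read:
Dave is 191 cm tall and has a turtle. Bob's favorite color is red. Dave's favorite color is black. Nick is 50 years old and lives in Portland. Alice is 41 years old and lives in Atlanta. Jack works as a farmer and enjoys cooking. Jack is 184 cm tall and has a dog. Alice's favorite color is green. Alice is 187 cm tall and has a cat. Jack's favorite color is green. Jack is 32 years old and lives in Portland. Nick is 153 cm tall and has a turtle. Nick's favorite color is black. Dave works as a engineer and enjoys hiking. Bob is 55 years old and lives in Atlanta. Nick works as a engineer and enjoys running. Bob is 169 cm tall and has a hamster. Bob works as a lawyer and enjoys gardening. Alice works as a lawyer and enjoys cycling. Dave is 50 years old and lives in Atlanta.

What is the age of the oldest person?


Oldest: Bob at 55

55


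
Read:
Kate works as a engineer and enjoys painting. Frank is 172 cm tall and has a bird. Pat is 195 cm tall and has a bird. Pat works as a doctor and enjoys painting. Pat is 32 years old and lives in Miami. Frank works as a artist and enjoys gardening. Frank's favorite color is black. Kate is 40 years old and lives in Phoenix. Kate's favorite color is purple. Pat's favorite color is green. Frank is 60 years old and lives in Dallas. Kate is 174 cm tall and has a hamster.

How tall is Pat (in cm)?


Pat is 195 cm tall

195


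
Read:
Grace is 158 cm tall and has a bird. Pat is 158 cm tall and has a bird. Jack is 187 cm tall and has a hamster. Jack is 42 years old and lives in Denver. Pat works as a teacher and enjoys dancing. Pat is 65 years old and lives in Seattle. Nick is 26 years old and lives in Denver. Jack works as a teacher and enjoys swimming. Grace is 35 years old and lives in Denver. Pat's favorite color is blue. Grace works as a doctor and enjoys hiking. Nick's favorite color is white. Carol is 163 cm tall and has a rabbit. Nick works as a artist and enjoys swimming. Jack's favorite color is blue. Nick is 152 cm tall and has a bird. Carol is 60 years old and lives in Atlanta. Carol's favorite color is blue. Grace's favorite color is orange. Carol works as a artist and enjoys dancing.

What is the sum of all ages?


60+42+26+35+65 = 228

228


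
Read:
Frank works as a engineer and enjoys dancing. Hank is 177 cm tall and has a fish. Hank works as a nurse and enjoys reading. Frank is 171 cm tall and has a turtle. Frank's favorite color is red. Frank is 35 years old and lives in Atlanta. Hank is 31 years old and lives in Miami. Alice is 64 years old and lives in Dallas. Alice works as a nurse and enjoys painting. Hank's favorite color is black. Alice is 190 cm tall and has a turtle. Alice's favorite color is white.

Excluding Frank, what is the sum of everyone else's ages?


Sum (excluding Frank): 95

95


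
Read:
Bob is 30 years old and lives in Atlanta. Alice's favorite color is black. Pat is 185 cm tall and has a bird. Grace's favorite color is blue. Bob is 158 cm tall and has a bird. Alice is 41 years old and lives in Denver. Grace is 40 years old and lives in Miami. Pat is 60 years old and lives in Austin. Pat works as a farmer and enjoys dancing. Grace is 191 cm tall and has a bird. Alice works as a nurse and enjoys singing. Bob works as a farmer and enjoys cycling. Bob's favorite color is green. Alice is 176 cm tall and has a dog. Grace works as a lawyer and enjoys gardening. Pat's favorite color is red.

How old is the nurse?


The nurse is Alice, age 41

41


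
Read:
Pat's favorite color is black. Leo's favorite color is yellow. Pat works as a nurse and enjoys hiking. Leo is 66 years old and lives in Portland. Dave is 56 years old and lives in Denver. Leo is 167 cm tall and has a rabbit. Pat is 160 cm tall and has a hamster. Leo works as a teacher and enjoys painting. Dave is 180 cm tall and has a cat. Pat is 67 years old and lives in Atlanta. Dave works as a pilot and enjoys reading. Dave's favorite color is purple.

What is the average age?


Sum=189, n=3, avg=63

63


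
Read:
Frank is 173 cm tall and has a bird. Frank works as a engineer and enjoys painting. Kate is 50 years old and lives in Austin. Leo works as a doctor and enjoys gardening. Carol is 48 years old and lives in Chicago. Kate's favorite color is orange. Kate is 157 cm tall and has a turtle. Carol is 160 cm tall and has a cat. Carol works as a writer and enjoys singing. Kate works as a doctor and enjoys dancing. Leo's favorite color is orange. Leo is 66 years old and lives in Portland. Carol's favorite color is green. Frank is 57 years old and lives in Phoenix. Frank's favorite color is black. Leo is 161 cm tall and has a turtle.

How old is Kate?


Kate is 50 years old

50


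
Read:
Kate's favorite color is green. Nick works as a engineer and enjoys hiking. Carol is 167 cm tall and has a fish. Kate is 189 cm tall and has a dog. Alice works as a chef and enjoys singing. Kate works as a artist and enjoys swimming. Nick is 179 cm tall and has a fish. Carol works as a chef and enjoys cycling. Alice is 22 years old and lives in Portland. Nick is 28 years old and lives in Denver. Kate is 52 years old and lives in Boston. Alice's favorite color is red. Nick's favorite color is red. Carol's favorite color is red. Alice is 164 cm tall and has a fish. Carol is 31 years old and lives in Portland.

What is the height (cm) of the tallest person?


Tallest: Kate at 189 cm

189


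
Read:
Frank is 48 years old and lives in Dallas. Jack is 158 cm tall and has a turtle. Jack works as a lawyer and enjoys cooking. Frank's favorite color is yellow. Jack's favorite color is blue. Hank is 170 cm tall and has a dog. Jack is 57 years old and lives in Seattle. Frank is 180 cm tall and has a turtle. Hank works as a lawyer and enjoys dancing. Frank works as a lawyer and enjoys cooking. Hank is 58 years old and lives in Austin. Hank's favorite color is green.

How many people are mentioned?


People: Hank, Jack, Frank. Count = 3

3


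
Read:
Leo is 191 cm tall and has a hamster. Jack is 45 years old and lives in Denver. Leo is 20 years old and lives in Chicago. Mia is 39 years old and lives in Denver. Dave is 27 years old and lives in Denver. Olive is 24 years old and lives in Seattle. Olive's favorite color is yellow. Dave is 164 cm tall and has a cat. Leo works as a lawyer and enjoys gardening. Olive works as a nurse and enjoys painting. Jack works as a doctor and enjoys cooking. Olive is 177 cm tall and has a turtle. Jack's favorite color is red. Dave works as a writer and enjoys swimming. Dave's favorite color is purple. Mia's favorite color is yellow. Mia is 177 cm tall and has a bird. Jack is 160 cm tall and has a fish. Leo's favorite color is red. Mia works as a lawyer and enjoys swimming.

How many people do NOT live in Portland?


Not in Portland: 5

5


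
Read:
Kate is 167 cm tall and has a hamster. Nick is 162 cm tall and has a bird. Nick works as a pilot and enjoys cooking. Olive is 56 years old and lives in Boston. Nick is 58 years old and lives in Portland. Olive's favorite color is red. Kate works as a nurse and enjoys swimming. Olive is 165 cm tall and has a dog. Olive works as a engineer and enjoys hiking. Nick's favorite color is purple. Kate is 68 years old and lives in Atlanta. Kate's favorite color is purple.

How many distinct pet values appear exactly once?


Unique pet values: 3

3


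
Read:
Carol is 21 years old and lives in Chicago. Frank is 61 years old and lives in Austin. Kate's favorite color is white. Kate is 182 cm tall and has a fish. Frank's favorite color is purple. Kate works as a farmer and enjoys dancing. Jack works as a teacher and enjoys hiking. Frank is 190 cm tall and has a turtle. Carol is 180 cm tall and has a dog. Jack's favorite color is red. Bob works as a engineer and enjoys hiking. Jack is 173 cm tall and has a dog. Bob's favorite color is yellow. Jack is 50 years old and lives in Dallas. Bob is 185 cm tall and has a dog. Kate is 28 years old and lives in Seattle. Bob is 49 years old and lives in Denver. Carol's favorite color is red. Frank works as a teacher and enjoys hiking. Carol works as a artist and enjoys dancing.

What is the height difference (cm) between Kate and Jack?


|182 - 173| = 9

9


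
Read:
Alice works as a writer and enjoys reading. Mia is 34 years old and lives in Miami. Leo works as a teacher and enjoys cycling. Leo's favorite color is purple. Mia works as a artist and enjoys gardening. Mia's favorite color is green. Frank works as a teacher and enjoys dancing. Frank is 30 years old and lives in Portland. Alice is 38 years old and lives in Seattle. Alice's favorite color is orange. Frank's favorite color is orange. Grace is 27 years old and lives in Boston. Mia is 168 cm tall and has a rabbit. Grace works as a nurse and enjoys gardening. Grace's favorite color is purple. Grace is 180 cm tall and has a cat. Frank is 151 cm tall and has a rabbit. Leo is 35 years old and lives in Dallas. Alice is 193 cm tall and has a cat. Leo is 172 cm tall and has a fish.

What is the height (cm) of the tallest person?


Tallest: Alice at 193 cm

193
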